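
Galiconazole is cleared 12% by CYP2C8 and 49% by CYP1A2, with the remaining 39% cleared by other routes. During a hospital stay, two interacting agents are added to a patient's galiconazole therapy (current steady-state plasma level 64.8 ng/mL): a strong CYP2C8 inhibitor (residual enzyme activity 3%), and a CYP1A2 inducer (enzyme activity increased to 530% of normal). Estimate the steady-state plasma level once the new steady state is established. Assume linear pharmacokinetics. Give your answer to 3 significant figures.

21.7 ng/mL

CYP2C8: 0.12 × 0.03 = 0.0036
CYP1A2: 0.49 × 5.3 = 2.597
Other: 0.39 (unchanged)
New clearance relative to baseline: 0.0036 + 2.597 + 0.39 = 2.9906.
Steady-state plasma level ∝ 1/CL: new value = 64.8 / 2.9906 = 21.7 ng/mL.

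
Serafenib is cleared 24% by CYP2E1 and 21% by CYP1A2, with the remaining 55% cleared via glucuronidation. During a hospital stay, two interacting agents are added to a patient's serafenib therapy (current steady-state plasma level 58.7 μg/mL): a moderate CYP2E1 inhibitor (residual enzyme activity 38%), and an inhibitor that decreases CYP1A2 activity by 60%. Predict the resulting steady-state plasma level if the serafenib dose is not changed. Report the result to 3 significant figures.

80.9 μg/mL

CYP2E1: 0.24 × 0.38 = 0.0912
CYP1A2: 0.21 × 0.4 = 0.084
Other: 0.55 (unchanged)
CL_new/CL_old = 0.0912 + 0.084 + 0.55 = 0.7252.
Dividing the baseline by the relative clearance: 58.7 / 0.7252 = 80.9 μg/mL.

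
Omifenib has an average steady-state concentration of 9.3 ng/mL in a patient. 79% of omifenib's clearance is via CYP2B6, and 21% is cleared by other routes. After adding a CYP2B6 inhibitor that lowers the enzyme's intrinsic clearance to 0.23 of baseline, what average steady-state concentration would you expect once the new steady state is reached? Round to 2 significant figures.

24 ng/mL

CYP2B6: 0.79 × 0.23 = 0.1817
Other: 0.21 (unchanged)
New clearance relative to baseline: 0.1817 + 0.21 = 0.3917.
New average steady-state concentration = baseline ÷ relative clearance = 9.3 / 0.3917 = 24 ng/mL.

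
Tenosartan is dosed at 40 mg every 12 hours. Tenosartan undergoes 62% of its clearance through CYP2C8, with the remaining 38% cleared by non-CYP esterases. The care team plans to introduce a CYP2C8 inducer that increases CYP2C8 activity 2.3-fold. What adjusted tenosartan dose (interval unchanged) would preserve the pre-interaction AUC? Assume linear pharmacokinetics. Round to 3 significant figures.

72.2 mg

The CYP2C8 pathway (62% of clearance) is boosted to 2.3× activity: 0.62 × 2.3 = 1.426.
Non-CYP routes (38%) are unchanged.
Relative clearance = 1.426 + 0.38 = 1.806.
Css,avg = (dose rate)/CL, so holding Css fixed requires dose ∝ CL: 40 × 1.806 = 72.2 mg.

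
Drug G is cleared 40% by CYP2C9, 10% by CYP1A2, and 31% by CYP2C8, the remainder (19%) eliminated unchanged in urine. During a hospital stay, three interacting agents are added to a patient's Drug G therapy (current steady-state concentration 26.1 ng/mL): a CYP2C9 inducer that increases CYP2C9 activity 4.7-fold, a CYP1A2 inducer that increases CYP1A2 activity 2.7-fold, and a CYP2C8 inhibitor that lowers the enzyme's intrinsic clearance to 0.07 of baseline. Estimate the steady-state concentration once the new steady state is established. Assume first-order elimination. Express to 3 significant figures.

The CYP2C9 pathway (40% of clearance) increases to 4.7× activity: 0.4 × 4.7 = 1.88.
The CYP1A2 pathway (10% of clearance) rises to 2.7× activity: 0.1 × 2.7 = 0.27.
The CYP2C8 pathway (31% of clearance) is reduced to 0.07× activity: 0.31 × 0.07 = 0.0217.
The remaining 19% of clearance is unaffected.
CL_new/CL_old = 1.88 + 0.27 + 0.0217 + 0.19 = 2.3617.
Dividing the baseline by the relative clearance: 26.1 / 2.3617 = 11.1 ng/mL.

11.1 ng/mL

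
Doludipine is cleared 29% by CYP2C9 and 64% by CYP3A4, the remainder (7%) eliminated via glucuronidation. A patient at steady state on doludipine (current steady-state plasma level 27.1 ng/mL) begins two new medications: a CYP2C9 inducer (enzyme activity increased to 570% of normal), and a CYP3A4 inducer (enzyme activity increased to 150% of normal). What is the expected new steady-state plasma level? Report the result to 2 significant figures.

10 ng/mL

CYP2C9: 0.29 × 5.7 = 1.653
CYP3A4: 0.64 × 1.5 = 0.96
Other: 0.07 (unchanged)
Relative clearance = 1.653 + 0.96 + 0.07 = 2.683.
New steady-state plasma level = 27.1 / 2.683 = 10 ng/mL (concentration scales inversely with clearance).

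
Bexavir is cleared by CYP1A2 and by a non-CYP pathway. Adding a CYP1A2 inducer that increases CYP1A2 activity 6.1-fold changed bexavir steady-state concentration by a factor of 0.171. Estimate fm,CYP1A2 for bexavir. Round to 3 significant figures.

Let fm be the CYP1A2 fraction. New clearance relative to baseline = fm × 6.1 + (1 − fm).
Steady-state concentration ratio = 1 / (new CL fraction), so new CL fraction = 1 / 0.171 = 5.848.
fm × 6.1 + 1 − fm = 5.848  ⇒  fm × (6.1 − 1) = 4.848  ⇒  fm = 0.951.

0.951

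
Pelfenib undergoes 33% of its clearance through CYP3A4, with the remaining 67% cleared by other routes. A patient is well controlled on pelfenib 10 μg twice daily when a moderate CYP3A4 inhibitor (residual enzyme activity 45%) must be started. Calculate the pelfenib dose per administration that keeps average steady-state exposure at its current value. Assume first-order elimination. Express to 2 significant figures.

8.2 μg

CYP3A4: 0.33 × 0.45 = 0.1485
Other: 0.67 (unchanged)
New clearance relative to baseline: 0.1485 + 0.67 = 0.8185.
Css,avg = (dose rate)/CL, so holding Css fixed requires dose ∝ CL: 10 × 0.8185 = 8.2 μg.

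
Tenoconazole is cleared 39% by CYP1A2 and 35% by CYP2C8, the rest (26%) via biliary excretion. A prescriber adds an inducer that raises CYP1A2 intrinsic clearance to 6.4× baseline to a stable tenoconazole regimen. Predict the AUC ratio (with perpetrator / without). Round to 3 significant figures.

CYP1A2: 0.39 × 6.4 = 2.496
CYP2C8: 0.35 (unchanged)
Other: 0.26 (unchanged)
Relative clearance = 2.496 + 0.35 + 0.26 = 3.106.
Since AUC ∝ 1/CL, the ratio is 1 / 3.106 = 0.322.

0.322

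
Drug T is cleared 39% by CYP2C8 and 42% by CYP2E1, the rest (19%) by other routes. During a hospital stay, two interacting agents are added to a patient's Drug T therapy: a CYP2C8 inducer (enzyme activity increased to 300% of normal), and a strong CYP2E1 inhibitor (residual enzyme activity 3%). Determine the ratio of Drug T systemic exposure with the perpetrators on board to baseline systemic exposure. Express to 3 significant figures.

0.729

CYP2C8: 0.39 × 3 = 1.17
CYP2E1: 0.42 × 0.03 = 0.0126
Other: 0.19 (unchanged)
CL_new/CL_old = 1.17 + 0.0126 + 0.19 = 1.3726.
Because systemic exposure varies inversely with clearance, the combined effect is 1 / 1.3726 = 0.729.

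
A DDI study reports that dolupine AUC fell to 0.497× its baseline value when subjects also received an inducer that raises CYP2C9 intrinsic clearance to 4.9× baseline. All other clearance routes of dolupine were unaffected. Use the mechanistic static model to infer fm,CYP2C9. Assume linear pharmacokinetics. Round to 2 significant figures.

0.26

CL'/CL = 1 / 0.497 = 2.012
4.9·fm + (1 − fm) = 2.012
fm = (2.012 − 1) / (4.9 − 1) = 0.26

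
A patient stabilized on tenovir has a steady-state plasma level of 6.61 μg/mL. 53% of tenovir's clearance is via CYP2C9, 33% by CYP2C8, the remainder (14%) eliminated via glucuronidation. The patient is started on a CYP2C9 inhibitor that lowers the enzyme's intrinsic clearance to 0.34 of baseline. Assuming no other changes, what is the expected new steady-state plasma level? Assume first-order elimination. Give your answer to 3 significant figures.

CYP2C9: 0.53 × 0.34 = 0.1802
CYP2C8: 0.33 (unchanged)
Other: 0.14 (unchanged)
CL_new/CL_old = 0.1802 + 0.33 + 0.14 = 0.6502.
New steady-state plasma level = baseline ÷ relative clearance = 6.61 / 0.6502 = 10.2 μg/mL.

10.2 μg/mL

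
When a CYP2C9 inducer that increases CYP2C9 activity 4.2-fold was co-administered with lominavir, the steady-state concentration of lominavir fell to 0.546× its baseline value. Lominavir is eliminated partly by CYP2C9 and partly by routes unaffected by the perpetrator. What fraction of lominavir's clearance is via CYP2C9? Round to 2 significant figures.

CL'/CL = 1 / 0.546 = 1.832
4.2·fm + (1 − fm) = 1.832
fm = (1.832 − 1) / (4.2 − 1) = 0.26

0.26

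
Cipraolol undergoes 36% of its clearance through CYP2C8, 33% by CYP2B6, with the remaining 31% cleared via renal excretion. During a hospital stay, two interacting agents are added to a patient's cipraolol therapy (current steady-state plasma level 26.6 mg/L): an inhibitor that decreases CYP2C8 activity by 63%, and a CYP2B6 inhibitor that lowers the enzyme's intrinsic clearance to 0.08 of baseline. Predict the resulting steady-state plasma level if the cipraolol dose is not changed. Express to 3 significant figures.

56.6 mg/L

CYP2C8: 0.36 × 0.37 = 0.1332
CYP2B6: 0.33 × 0.08 = 0.0264
Other: 0.31 (unchanged)
New clearance relative to baseline: 0.1332 + 0.0264 + 0.31 = 0.4696.
Dividing the baseline by the relative clearance: 26.6 / 0.4696 = 56.6 mg/L.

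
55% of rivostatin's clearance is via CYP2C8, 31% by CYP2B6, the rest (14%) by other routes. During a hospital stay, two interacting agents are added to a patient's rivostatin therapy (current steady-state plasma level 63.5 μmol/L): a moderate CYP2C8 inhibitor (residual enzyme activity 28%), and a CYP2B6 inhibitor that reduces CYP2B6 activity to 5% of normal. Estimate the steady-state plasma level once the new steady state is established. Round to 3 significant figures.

The CYP2C8 pathway (55% of clearance) is reduced to 0.28× activity: 0.55 × 0.28 = 0.154.
The CYP2B6 pathway (31% of clearance) drops to 0.05× activity: 0.31 × 0.05 = 0.0155.
The remaining 14% of clearance is unaffected.
New clearance relative to baseline: 0.154 + 0.0155 + 0.14 = 0.3095.
Dividing the baseline by the relative clearance: 63.5 / 0.3095 = 205 μmol/L.

205 μmol/L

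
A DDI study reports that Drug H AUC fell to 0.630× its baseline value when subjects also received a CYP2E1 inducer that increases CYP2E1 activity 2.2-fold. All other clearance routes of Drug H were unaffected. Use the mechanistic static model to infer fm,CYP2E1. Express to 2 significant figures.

0.49

Let x = fm,CYP2E1. Because AUC ∝ 1/CL, relative clearance rose to 1/0.630 = 1.587.
Setting x·2.2 + (1 − x) = 1.587 and solving: x = (1.587 − 1)/(2.2 − 1) = 0.49.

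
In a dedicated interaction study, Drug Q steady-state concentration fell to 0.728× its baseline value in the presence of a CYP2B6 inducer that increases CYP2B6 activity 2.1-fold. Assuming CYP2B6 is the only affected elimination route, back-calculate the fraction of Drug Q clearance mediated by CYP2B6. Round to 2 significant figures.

0.34

Let x = fm,CYP2B6. Because steady-state concentration ∝ 1/CL, relative clearance rose to 1/0.728 = 1.374.
Setting x·2.1 + (1 − x) = 1.374 and solving: x = (1.374 − 1)/(2.1 − 1) = 0.34.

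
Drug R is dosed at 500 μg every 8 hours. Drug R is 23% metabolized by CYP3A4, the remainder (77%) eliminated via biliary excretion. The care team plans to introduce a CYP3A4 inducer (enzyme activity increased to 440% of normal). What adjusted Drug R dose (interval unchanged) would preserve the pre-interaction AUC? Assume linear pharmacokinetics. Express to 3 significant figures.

CYP3A4: 0.23 × 4.4 = 1.012
Other: 0.77 (unchanged)
Relative clearance = 1.012 + 0.77 = 1.782.
Exposure is unchanged when dose changes in proportion to clearance. New dose = 500 μg × 1.782 = 891 μg.

891 μg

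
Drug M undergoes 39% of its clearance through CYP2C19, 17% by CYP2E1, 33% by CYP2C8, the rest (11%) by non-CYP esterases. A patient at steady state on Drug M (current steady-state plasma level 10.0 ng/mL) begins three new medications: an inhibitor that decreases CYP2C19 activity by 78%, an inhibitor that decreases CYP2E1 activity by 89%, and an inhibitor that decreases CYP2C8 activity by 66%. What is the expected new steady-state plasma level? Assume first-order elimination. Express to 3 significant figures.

30.6 ng/mL

The CYP2C19 pathway (39% of clearance) is reduced to 0.22× activity: 0.39 × 0.22 = 0.0858.
The CYP2E1 pathway (17% of clearance) falls to 0.11× activity: 0.17 × 0.11 = 0.0187.
The CYP2C8 pathway (33% of clearance) is reduced to 0.34× activity: 0.33 × 0.34 = 0.1122.
Non-CYP routes (11%) are unchanged.
CL_new/CL_old = 0.0858 + 0.0187 + 0.1122 + 0.11 = 0.3267.
New steady-state plasma level = 10.0 / 0.3267 = 30.6 ng/mL (concentration scales inversely with clearance).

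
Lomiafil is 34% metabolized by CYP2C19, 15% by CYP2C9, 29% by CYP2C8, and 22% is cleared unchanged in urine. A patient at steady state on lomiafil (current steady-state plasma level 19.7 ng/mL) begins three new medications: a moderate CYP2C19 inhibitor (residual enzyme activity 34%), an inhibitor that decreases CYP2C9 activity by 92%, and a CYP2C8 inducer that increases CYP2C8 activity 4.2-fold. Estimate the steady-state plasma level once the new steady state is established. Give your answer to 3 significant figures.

12.6 ng/mL

The CYP2C19 pathway (34% of clearance) is reduced to 0.34× activity: 0.34 × 0.34 = 0.1156.
The CYP2C9 pathway (15% of clearance) is reduced to 0.08× activity: 0.15 × 0.08 = 0.012.
The CYP2C8 pathway (29% of clearance) rises to 4.2× activity: 0.29 × 4.2 = 1.218.
Non-CYP routes (22%) are unchanged.
New clearance relative to baseline: 0.1156 + 0.012 + 1.218 + 0.22 = 1.5656.
Dividing the baseline by the relative clearance: 19.7 / 1.5656 = 12.6 ng/mL.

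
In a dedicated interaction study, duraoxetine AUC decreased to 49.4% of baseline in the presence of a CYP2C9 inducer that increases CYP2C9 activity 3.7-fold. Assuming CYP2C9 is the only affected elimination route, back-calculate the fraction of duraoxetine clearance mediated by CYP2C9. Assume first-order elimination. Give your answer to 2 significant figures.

Call the CYP2C9 fraction fm. After the interaction, CL_new/CL_old = fm × 3.7 + (1 − fm).
AUC ratio = 1 / (new CL fraction), so new CL fraction = 1 / 0.494 = 2.024.
fm × 3.7 + 1 − fm = 2.024  ⇒  fm × (3.7 − 1) = 1.024  ⇒  fm = 0.38.

0.38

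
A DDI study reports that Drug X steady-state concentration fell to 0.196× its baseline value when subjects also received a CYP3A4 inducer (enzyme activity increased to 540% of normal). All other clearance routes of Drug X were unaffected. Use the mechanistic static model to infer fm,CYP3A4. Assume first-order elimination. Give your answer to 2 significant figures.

Let fm be the CYP3A4 fraction. New clearance relative to baseline = fm × 5.4 + (1 − fm).
Steady-state concentration ratio = 1 / (new CL fraction), so new CL fraction = 1 / 0.196 = 5.102.
fm × 5.4 + 1 − fm = 5.102  ⇒  fm × (5.4 − 1) = 4.102  ⇒  fm = 0.93.

0.93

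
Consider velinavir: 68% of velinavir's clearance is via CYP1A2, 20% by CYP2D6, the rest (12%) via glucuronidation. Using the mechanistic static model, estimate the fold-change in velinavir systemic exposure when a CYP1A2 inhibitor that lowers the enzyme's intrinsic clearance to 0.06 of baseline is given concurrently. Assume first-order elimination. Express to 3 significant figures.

2.77

The CYP1A2 pathway (68% of clearance) drops to 0.06× activity: 0.68 × 0.06 = 0.0408.
CYP2D6 (20%) and the residual 12% are unaffected.
Relative clearance = 0.0408 + 0.2 + 0.12 = 0.3608.
Systemic exposure is inversely proportional to clearance, so the fold-change is 1 / 0.3608 = 2.77.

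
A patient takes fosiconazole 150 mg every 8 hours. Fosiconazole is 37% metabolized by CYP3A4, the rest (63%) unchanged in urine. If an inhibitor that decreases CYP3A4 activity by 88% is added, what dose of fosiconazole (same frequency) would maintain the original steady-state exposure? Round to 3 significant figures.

CYP3A4: 0.37 × 0.12 = 0.0444
Other: 0.63 (unchanged)
CL_new/CL_old = 0.0444 + 0.63 = 0.6744.
To maintain the same steady-state level, dose must scale with clearance: new dose = 150 × 0.6744 = 101 mg.

101 mg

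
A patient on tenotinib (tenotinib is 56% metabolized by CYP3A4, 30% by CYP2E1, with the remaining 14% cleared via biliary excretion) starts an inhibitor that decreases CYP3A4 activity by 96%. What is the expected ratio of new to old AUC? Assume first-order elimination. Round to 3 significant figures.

CYP3A4: 0.56 × 0.04 = 0.0224
CYP2E1: 0.3 (unchanged)
Other: 0.14 (unchanged)
Relative clearance = 0.0224 + 0.3 + 0.14 = 0.4624.
Since AUC ∝ 1/CL, the ratio is 1 / 0.4624 = 2.16.

2.16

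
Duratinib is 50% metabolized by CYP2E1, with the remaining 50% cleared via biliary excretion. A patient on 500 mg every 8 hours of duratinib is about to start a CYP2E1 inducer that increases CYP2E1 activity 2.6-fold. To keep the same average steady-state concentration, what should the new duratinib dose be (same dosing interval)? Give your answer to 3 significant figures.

900 mg

CYP2E1: 0.5 × 2.6 = 1.3
Other: 0.5 (unchanged)
Relative clearance = 1.3 + 0.5 = 1.8.
Exposure is unchanged when dose changes in proportion to clearance. New dose = 500 mg × 1.8 = 900 mg.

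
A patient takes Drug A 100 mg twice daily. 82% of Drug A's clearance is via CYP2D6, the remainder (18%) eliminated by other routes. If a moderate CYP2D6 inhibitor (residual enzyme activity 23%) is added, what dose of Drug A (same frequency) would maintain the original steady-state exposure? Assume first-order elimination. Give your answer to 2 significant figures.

37 mg

The CYP2D6 pathway (82% of clearance) drops to 0.23× activity: 0.82 × 0.23 = 0.1886.
The remaining 18% of clearance is unaffected.
New clearance relative to baseline: 0.1886 + 0.18 = 0.3686.
Exposure is unchanged when dose changes in proportion to clearance. New dose = 100 mg × 0.3686 = 37 mg.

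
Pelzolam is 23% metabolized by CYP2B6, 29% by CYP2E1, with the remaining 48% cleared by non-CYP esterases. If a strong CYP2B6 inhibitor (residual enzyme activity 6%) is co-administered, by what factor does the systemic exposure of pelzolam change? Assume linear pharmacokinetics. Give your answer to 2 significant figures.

1.3

The CYP2B6 pathway (23% of clearance) is reduced to 0.06× activity: 0.23 × 0.06 = 0.0138.
CYP2E1 (29%) and the residual 48% are unaffected.
Relative clearance = 0.0138 + 0.29 + 0.48 = 0.7838.
Since systemic exposure ∝ 1/CL, the ratio is 1 / 0.7838 = 1.3.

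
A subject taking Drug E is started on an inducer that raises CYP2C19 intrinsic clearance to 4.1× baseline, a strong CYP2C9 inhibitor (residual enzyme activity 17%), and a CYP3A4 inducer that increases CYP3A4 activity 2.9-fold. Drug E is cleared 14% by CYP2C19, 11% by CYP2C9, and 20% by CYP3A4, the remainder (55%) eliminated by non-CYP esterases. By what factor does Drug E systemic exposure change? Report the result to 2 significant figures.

0.58

CYP2C19: 0.14 × 4.1 = 0.574
CYP2C9: 0.11 × 0.17 = 0.0187
CYP3A4: 0.2 × 2.9 = 0.58
Other: 0.55 (unchanged)
CL_new/CL_old = 0.574 + 0.0187 + 0.58 + 0.55 = 1.7227.
Net systemic exposure ratio = 1 / 1.7227 = 0.58.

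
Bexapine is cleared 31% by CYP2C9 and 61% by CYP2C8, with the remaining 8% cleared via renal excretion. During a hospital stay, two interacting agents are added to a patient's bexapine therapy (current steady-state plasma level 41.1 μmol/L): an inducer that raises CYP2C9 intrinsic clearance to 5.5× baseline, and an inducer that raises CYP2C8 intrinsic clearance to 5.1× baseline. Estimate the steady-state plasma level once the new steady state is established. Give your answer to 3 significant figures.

8.39 μmol/L

CYP2C9: 0.31 × 5.5 = 1.705
CYP2C8: 0.61 × 5.1 = 3.111
Other: 0.08 (unchanged)
CL_new/CL_old = 1.705 + 3.111 + 0.08 = 4.896.
New steady-state plasma level = 41.1 / 4.896 = 8.39 μmol/L (concentration scales inversely with clearance).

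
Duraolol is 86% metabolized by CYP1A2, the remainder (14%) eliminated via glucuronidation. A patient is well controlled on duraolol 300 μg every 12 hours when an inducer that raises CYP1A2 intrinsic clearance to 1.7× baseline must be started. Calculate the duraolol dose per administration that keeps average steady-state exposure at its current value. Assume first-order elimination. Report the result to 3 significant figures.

481 μg

The CYP1A2 pathway (86% of clearance) increases to 1.7× activity: 0.86 × 1.7 = 1.462.
Non-CYP routes (14%) are unchanged.
New clearance relative to baseline: 1.462 + 0.14 = 1.602.
Css,avg = (dose rate)/CL, so holding Css fixed requires dose ∝ CL: 300 × 1.602 = 481 μg.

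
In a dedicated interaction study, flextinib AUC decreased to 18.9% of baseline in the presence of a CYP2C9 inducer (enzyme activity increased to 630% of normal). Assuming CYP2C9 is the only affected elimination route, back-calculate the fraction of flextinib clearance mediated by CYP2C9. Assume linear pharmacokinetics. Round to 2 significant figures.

0.81

Let fm be the CYP2C9 fraction. New clearance relative to baseline = fm × 6.3 + (1 − fm).
AUC ratio = 1 / (new CL fraction), so new CL fraction = 1 / 0.189 = 5.291.
fm × 6.3 + 1 − fm = 5.291  ⇒  fm × (6.3 − 1) = 4.291  ⇒  fm = 0.81.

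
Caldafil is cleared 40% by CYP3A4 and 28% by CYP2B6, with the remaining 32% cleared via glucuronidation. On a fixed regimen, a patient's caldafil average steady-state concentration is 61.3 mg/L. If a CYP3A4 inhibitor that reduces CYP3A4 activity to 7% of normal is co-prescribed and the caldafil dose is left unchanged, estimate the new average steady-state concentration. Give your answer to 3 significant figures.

97.6 mg/L

CYP3A4: 0.4 × 0.07 = 0.028
CYP2B6: 0.28 (unchanged)
Other: 0.32 (unchanged)
Relative clearance = 0.028 + 0.28 + 0.32 = 0.628.
New average steady-state concentration = baseline ÷ relative clearance = 61.3 / 0.628 = 97.6 mg/L.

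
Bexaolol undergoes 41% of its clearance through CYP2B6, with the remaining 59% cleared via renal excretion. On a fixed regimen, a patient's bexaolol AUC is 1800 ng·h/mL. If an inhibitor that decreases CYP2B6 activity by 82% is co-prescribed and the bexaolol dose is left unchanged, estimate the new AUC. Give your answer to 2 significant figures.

2.7 × 10³ ng·h/mL

CYP2B6: 0.41 × 0.18 = 0.0738
Other: 0.59 (unchanged)
CL_new/CL_old = 0.0738 + 0.59 = 0.6638.
AUC ∝ 1/CL, so new value = 1800 / 0.6638 = 2.7 × 10³ ng·h/mL.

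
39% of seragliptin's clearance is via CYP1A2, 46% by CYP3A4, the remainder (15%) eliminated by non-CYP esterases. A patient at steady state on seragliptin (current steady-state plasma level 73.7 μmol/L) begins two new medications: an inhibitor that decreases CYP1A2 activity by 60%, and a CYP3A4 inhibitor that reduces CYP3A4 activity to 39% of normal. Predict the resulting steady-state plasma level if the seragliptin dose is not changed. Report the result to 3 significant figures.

CYP1A2: 0.39 × 0.4 = 0.156
CYP3A4: 0.46 × 0.39 = 0.1794
Other: 0.15 (unchanged)
CL_new/CL_old = 0.156 + 0.1794 + 0.15 = 0.4854.
New steady-state plasma level = 73.7 / 0.4854 = 152 μmol/L (concentration scales inversely with clearance).

152 μmol/L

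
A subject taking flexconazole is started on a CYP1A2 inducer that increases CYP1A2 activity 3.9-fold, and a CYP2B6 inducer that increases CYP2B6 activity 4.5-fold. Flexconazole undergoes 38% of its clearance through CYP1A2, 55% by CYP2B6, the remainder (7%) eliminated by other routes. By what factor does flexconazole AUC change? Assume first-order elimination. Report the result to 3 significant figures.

CYP1A2: 0.38 × 3.9 = 1.482
CYP2B6: 0.55 × 4.5 = 2.475
Other: 0.07 (unchanged)
CL_new/CL_old = 1.482 + 2.475 + 0.07 = 4.027.
Because AUC varies inversely with clearance, the combined effect is 1 / 4.027 = 0.248.

0.248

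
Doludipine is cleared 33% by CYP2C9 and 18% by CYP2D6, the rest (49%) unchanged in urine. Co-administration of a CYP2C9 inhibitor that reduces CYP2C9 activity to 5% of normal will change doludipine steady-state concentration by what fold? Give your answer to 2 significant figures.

CYP2C9: 0.33 × 0.05 = 0.0165
CYP2D6: 0.18 (unchanged)
Other: 0.49 (unchanged)
Relative clearance = 0.0165 + 0.18 + 0.49 = 0.6865.
Since steady-state concentration ∝ 1/CL, the ratio is 1 / 0.6865 = 1.5.

1.5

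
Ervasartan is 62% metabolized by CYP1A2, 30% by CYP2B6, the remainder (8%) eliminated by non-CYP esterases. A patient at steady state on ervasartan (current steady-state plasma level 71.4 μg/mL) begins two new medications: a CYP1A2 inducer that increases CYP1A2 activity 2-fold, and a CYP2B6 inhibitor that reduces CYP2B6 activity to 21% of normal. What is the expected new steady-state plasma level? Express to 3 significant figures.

The CYP1A2 pathway (62% of clearance) rises to 2× activity: 0.62 × 2 = 1.24.
The CYP2B6 pathway (30% of clearance) is reduced to 0.21× activity: 0.3 × 0.21 = 0.063.
Non-CYP routes (8%) are unchanged.
New clearance relative to baseline: 1.24 + 0.063 + 0.08 = 1.383.
Steady-state plasma level ∝ 1/CL: new value = 71.4 / 1.383 = 51.6 μg/mL.

51.6 μg/mL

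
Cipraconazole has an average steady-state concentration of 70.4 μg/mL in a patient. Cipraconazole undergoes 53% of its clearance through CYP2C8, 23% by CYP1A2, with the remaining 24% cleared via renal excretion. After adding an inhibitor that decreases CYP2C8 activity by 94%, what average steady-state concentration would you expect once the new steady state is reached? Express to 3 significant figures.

The CYP2C8 pathway (53% of clearance) falls to 0.06× activity: 0.53 × 0.06 = 0.0318.
CYP1A2 (23%) and the residual 24% are unaffected.
New clearance relative to baseline: 0.0318 + 0.23 + 0.24 = 0.5018.
Average steady-state concentration ∝ 1/CL, so new value = 70.4 / 0.5018 = 140 μg/mL.

140 μg/mL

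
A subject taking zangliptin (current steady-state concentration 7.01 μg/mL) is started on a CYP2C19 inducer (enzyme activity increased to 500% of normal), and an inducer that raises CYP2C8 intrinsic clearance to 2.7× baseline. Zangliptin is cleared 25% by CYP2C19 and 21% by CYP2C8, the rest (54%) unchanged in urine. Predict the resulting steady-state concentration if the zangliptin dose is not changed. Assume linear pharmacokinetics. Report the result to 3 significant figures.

The CYP2C19 pathway (25% of clearance) rises to 5× activity: 0.25 × 5 = 1.25.
The CYP2C8 pathway (21% of clearance) increases to 2.7× activity: 0.21 × 2.7 = 0.567.
Non-CYP routes (54%) are unchanged.
New clearance relative to baseline: 1.25 + 0.567 + 0.54 = 2.357.
Steady-state concentration ∝ 1/CL: new value = 7.01 / 2.357 = 2.97 μg/mL.

2.97 μg/mL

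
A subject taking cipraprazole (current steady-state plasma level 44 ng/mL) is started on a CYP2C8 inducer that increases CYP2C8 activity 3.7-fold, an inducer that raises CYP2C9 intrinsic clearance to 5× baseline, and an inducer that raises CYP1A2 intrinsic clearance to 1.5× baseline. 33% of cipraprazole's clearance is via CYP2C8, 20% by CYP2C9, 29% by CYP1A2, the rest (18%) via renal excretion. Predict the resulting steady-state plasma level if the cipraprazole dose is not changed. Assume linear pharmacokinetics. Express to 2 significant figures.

16 ng/mL

The CYP2C8 pathway (33% of clearance) is boosted to 3.7× activity: 0.33 × 3.7 = 1.221.
The CYP2C9 pathway (20% of clearance) increases to 5× activity: 0.2 × 5 = 1.
The CYP1A2 pathway (29% of clearance) increases to 1.5× activity: 0.29 × 1.5 = 0.435.
Non-CYP routes (18%) are unchanged.
New clearance relative to baseline: 1.221 + 1 + 0.435 + 0.18 = 2.836.
Steady-state plasma level ∝ 1/CL: new value = 44 / 2.836 = 16 ng/mL.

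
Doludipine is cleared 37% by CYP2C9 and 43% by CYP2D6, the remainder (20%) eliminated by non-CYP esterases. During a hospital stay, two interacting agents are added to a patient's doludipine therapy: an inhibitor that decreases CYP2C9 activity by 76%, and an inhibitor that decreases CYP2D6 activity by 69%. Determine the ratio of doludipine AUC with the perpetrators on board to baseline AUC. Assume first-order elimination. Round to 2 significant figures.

2.4

CYP2C9: 0.37 × 0.24 = 0.0888
CYP2D6: 0.43 × 0.31 = 0.1333
Other: 0.2 (unchanged)
Relative clearance = 0.0888 + 0.1333 + 0.2 = 0.4221.
Because AUC varies inversely with clearance, the combined effect is 1 / 0.4221 = 2.4.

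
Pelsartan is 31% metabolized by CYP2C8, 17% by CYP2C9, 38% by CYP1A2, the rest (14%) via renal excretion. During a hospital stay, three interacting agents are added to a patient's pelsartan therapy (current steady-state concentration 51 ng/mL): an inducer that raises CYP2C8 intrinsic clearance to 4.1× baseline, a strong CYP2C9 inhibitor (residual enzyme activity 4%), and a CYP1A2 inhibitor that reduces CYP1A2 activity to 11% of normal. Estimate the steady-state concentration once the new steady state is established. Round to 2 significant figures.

35 ng/mL

CYP2C8: 0.31 × 4.1 = 1.271
CYP2C9: 0.17 × 0.04 = 0.0068
CYP1A2: 0.38 × 0.11 = 0.0418
Other: 0.14 (unchanged)
CL_new/CL_old = 1.271 + 0.0068 + 0.0418 + 0.14 = 1.4596.
Dividing the baseline by the relative clearance: 51 / 1.4596 = 35 ng/mL.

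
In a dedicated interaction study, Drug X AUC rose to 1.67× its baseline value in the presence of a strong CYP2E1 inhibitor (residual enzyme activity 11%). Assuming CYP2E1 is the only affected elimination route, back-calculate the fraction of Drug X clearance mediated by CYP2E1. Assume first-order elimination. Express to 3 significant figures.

Let fm be the CYP2E1 fraction. New clearance relative to baseline = fm × 0.11 + (1 − fm).
AUC ratio = 1 / (new CL fraction), so new CL fraction = 1 / 1.67 = 0.5988.
fm × 0.11 + 1 − fm = 0.5988  ⇒  fm × (0.11 − 1) = −0.4012  ⇒  fm = 0.451.

0.451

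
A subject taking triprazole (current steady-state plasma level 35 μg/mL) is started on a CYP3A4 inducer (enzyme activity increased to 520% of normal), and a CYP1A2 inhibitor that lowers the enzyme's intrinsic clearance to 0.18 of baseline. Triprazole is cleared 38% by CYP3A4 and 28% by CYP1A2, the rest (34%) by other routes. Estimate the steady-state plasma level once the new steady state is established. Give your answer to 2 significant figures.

15 μg/mL

The CYP3A4 pathway (38% of clearance) rises to 5.2× activity: 0.38 × 5.2 = 1.976.
The CYP1A2 pathway (28% of clearance) falls to 0.18× activity: 0.28 × 0.18 = 0.0504.
The remaining 34% of clearance is unaffected.
CL_new/CL_old = 1.976 + 0.0504 + 0.34 = 2.3664.
New steady-state plasma level = 35 / 2.3664 = 15 μg/mL (concentration scales inversely with clearance).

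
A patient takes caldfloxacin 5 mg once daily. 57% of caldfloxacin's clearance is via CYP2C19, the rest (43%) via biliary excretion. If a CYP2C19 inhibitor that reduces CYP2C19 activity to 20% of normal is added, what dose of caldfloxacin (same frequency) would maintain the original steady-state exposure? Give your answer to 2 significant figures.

2.7 mg

CYP2C19: 0.57 × 0.2 = 0.114
Other: 0.43 (unchanged)
Relative clearance = 0.114 + 0.43 = 0.544.
To maintain the same steady-state level, dose must scale with clearance: new dose = 5 × 0.544 = 2.7 mg.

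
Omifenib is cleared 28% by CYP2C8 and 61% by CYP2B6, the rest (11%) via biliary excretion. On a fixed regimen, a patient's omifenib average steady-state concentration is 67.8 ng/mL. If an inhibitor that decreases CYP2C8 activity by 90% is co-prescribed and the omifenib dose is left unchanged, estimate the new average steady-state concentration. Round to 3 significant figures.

The CYP2C8 pathway (28% of clearance) falls to 0.1× activity: 0.28 × 0.1 = 0.028.
CYP2B6 (61%) and the residual 11% are unaffected.
New clearance relative to baseline: 0.028 + 0.61 + 0.11 = 0.748.
With dosing unchanged, average steady-state concentration scales as 1/CL: 67.8 / 0.748 = 90.6 ng/mL.

90.6 ng/mL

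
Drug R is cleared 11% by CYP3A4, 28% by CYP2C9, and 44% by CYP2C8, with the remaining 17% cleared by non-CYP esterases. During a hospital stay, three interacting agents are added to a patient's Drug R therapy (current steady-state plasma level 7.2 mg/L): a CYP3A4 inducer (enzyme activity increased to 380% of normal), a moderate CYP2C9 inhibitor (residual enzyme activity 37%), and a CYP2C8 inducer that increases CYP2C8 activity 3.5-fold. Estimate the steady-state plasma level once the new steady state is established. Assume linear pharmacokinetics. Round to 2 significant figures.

3.2 mg/L

The CYP3A4 pathway (11% of clearance) is boosted to 3.8× activity: 0.11 × 3.8 = 0.418.
The CYP2C9 pathway (28% of clearance) is reduced to 0.37× activity: 0.28 × 0.37 = 0.1036.
The CYP2C8 pathway (44% of clearance) rises to 3.5× activity: 0.44 × 3.5 = 1.54.
Non-CYP routes (17%) are unchanged.
New clearance relative to baseline: 0.418 + 0.1036 + 1.54 + 0.17 = 2.2316.
Dividing the baseline by the relative clearance: 7.2 / 2.2316 = 3.2 mg/L.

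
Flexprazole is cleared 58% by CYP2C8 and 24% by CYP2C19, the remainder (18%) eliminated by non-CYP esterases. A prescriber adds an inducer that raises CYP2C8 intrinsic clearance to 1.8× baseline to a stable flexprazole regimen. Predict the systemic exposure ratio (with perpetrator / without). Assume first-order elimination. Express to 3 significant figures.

The CYP2C8 pathway (58% of clearance) rises to 1.8× activity: 0.58 × 1.8 = 1.044.
CYP2C19 (24%) and the residual 18% are unaffected.
New clearance relative to baseline: 1.044 + 0.24 + 0.18 = 1.464.
Systemic exposure ratio = CL_old/CL_new = 1 / 1.464 = 0.683.

0.683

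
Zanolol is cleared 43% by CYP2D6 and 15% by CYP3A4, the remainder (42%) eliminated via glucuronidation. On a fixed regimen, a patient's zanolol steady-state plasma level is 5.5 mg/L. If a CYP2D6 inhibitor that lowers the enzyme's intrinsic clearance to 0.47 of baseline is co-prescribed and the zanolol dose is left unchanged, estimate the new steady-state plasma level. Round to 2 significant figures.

7.1 mg/L

The CYP2D6 pathway (43% of clearance) falls to 0.47× activity: 0.43 × 0.47 = 0.2021.
CYP3A4 (15%) and the residual 42% are unaffected.
CL_new/CL_old = 0.2021 + 0.15 + 0.42 = 0.7721.
With dosing unchanged, steady-state plasma level scales as 1/CL: 5.5 / 0.7721 = 7.1 mg/L.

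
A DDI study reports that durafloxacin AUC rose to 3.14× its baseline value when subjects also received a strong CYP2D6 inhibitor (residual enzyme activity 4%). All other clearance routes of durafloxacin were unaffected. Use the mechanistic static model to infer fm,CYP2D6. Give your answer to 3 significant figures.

CL'/CL = 1 / 3.14 = 0.3185
0.04·fm + (1 − fm) = 0.3185
fm = (0.3185 − 1) / (0.04 − 1) = 0.710

0.710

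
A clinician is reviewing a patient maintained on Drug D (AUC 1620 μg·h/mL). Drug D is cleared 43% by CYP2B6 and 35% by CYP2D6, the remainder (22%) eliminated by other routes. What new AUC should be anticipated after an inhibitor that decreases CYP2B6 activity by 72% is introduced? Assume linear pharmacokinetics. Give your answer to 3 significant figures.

CYP2B6: 0.43 × 0.28 = 0.1204
CYP2D6: 0.35 (unchanged)
Other: 0.22 (unchanged)
Relative clearance = 0.1204 + 0.35 + 0.22 = 0.6904.
With dosing unchanged, AUC scales as 1/CL: 1620 / 0.6904 = 2.35 × 10³ μg·h/mL.

2.35 × 10³ μg·h/mL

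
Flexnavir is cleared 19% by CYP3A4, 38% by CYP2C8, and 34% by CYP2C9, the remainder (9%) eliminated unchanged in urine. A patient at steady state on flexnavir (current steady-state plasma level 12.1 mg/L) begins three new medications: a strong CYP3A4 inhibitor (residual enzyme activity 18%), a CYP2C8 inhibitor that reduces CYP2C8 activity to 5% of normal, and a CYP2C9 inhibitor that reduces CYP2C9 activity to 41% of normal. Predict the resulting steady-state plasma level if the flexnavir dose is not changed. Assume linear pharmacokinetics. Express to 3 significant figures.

42.8 mg/L

The CYP3A4 pathway (19% of clearance) drops to 0.18× activity: 0.19 × 0.18 = 0.0342.
The CYP2C8 pathway (38% of clearance) is reduced to 0.05× activity: 0.38 × 0.05 = 0.019.
The CYP2C9 pathway (34% of clearance) falls to 0.41× activity: 0.34 × 0.41 = 0.1394.
Non-CYP routes (9%) are unchanged.
Relative clearance = 0.0342 + 0.019 + 0.1394 + 0.09 = 0.2826.
New steady-state plasma level = 12.1 / 0.2826 = 42.8 mg/L (concentration scales inversely with clearance).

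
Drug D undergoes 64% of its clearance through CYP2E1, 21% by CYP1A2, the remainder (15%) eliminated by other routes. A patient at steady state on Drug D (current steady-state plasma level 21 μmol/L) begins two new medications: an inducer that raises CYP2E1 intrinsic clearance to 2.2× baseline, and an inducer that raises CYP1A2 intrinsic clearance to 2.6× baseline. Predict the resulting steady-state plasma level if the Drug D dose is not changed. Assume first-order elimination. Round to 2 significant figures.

CYP2E1: 0.64 × 2.2 = 1.408
CYP1A2: 0.21 × 2.6 = 0.546
Other: 0.15 (unchanged)
CL_new/CL_old = 1.408 + 0.546 + 0.15 = 2.104.
New steady-state plasma level = 21 / 2.104 = 10 μmol/L (concentration scales inversely with clearance).

10 μmol/L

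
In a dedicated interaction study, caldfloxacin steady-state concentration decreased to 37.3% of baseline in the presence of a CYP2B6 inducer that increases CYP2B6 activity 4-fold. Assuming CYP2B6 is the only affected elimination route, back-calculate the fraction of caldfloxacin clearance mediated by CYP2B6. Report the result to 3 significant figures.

0.560

Let fm be the CYP2B6 fraction. New clearance relative to baseline = fm × 4 + (1 − fm).
Steady-state concentration ratio = 1 / (new CL fraction), so new CL fraction = 1 / 0.373 = 2.681.
fm × 4 + 1 − fm = 2.681  ⇒  fm × (4 − 1) = 1.681  ⇒  fm = 0.560.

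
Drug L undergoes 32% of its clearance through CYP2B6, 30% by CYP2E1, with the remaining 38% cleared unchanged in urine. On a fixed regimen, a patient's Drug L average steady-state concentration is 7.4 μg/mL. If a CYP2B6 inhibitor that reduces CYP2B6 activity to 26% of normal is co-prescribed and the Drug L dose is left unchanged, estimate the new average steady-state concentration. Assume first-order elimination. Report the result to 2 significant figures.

9.7 μg/mL

The CYP2B6 pathway (32% of clearance) drops to 0.26× activity: 0.32 × 0.26 = 0.0832.
CYP2E1 (30%) and the residual 38% are unaffected.
Relative clearance = 0.0832 + 0.3 + 0.38 = 0.7632.
Average steady-state concentration ∝ 1/CL, so new value = 7.4 / 0.7632 = 9.7 μg/mL.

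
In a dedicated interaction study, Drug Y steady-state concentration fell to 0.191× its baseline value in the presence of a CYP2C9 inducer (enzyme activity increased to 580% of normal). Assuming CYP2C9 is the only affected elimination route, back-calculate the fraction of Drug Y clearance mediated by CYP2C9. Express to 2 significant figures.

Let x = fm,CYP2C9. Because steady-state concentration ∝ 1/CL, relative clearance rose to 1/0.191 = 5.236.
Only the CYP2C9 route changed, so 5.236 = x·5.8 + (1 − x), giving x = 0.88.

0.88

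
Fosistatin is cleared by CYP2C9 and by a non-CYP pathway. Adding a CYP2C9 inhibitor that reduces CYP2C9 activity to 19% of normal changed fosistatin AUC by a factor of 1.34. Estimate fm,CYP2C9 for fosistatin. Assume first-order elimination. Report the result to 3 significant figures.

CL'/CL = 1 / 1.34 = 0.7463
0.19·fm + (1 − fm) = 0.7463
fm = (0.7463 − 1) / (0.19 − 1) = 0.313

0.313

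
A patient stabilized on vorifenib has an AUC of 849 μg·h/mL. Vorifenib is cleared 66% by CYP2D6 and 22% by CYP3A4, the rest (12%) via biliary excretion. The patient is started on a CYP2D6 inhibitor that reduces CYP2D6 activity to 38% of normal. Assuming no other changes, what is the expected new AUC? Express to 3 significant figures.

CYP2D6: 0.66 × 0.38 = 0.2508
CYP3A4: 0.22 (unchanged)
Other: 0.12 (unchanged)
New clearance relative to baseline: 0.2508 + 0.22 + 0.12 = 0.5908.
New AUC = baseline ÷ relative clearance = 849 / 0.5908 = 1.44 × 10³ μg·h/mL.

1.44 × 10³ μg·h/mL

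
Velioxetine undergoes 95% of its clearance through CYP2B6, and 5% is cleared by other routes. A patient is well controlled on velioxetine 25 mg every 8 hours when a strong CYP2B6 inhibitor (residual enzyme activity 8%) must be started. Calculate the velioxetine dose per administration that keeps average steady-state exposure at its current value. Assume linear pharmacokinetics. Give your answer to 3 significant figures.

The CYP2B6 pathway (95% of clearance) drops to 0.08× activity: 0.95 × 0.08 = 0.076.
Non-CYP routes (5%) are unchanged.
CL_new/CL_old = 0.076 + 0.05 = 0.126.
Css,avg = (dose rate)/CL, so holding Css fixed requires dose ∝ CL: 25 × 0.126 = 3.15 mg.

3.15 mg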